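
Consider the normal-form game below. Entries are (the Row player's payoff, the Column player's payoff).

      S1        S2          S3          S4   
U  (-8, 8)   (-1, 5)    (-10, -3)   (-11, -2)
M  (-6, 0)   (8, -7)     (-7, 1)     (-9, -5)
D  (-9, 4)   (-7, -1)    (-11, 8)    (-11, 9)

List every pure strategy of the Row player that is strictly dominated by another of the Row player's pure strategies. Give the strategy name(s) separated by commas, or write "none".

U, D

U: dominated, since M does at least as well everywhere (S1: -6>-8, S2: 8>-1, S3: -7>-10, S4: -9>-11).
M is not dominated — it holds its own against U at S1 (-6>-8); D at S1 (-6>-9).
D: dominated, since M does at least as well everywhere (S1: -6>-9, S2: 8>-7, S3: -7>-11, S4: -9>-11).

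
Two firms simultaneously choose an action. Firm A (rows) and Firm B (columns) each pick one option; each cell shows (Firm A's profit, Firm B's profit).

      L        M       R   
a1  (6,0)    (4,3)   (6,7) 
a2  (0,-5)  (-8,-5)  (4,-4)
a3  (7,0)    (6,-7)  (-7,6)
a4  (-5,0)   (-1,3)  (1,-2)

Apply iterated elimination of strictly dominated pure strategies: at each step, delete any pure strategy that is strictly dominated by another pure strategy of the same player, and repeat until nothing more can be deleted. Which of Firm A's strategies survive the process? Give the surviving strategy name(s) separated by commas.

For Firm A, a1 strictly dominates a2 on the remaining columns (L: 6>0, M: 4>-8, R: 6>4); eliminate a2.
Row a4 is eliminated: a1 beats it against every remaining column (L: 6>-5, M: 4>-1, R: 6>1).
Firm B's strategy L is strictly dominated by R (a1: 7>0, a3: 6>0) and is removed.
Column M is eliminated: R beats it against every remaining row (a1: 7>3, a3: 6>-7).
Firm A's strategy a3 is strictly dominated by a1 (R: 6>-7) and is removed.
Among the remaining strategies, none is strictly dominated by another pure strategy of the same player, so the elimination stops.
Surviving strategies — Firm A: {a1}; Firm B: {R}.

a1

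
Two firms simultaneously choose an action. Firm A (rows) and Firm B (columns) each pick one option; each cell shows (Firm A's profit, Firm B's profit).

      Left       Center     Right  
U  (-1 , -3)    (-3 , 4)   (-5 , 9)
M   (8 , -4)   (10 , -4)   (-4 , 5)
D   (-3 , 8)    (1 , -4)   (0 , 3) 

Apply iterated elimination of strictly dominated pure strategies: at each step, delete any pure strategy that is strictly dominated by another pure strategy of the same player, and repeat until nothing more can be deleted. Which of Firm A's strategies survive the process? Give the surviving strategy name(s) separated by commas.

Firm A's strategy U is strictly dominated by M (Left: 8>-1, Center: 10>-3, Right: -4>-5) and is removed.
Column Center is eliminated: Right beats it against every remaining row (M: 5>-4, D: 3>-4).
Among the remaining strategies, none is strictly dominated by another pure strategy of the same player, so the elimination stops.
Surviving strategies — Firm A: {M, D}; Firm B: {Left, Right}.

M, D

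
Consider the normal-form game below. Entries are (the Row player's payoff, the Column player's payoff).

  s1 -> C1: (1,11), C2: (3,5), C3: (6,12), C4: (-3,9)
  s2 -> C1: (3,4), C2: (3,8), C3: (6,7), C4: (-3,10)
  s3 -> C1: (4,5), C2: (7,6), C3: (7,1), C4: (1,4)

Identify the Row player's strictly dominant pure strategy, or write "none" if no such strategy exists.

s3 vs s1: C1: 4>1, C2: 7>3, C3: 7>6, C4: 1>-3.
s3 vs s2: C1: 4>3, C2: 7>3, C3: 7>6, C4: 1>-3.
s3 strictly beats every other strategy against every opponent action, so it is strictly dominant.

s3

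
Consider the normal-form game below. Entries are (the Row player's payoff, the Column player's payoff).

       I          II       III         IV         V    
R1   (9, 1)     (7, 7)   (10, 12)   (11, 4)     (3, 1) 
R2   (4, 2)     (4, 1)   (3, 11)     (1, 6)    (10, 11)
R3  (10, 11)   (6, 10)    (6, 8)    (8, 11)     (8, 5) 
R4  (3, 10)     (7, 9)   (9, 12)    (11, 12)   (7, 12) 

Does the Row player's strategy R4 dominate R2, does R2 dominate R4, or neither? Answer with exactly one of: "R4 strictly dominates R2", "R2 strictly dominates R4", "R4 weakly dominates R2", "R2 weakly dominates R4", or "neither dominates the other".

Compare R4 to R2 across each choice by the Column player: I: 3<4, II: 7>4, III: 9>3, IV: 11>1, V: 7<10.
R4 does better at II, III, IV but worse at I, V; neither strategy dominates the other.

neither dominates the other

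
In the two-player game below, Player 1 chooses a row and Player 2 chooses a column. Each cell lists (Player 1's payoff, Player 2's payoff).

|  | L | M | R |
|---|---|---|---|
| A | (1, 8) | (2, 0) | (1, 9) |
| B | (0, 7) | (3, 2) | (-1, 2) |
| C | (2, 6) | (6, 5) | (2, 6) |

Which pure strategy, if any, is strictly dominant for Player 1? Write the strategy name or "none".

C

C vs A: L: 2>1, M: 6>2, R: 2>1.
C vs B: L: 2>0, M: 6>3, R: 2>-1.
C strictly beats every other strategy against every opponent action, so it is strictly dominant.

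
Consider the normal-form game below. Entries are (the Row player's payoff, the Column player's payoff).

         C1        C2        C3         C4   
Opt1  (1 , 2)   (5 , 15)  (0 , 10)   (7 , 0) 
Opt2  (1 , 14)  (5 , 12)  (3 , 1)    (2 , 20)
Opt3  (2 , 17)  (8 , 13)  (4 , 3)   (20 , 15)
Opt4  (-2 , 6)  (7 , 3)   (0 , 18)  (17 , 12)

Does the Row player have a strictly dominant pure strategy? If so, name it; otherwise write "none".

Opt3 vs Opt1: C1: 2>1, C2: 8>5, C3: 4>0, C4: 20>7.
Opt3 vs Opt2: C1: 2>1, C2: 8>5, C3: 4>3, C4: 20>2.
Opt3 vs Opt4: C1: 2>-2, C2: 8>7, C3: 4>0, C4: 20>17.
Opt3 strictly beats every other strategy against every opponent action, so it is strictly dominant.

Opt3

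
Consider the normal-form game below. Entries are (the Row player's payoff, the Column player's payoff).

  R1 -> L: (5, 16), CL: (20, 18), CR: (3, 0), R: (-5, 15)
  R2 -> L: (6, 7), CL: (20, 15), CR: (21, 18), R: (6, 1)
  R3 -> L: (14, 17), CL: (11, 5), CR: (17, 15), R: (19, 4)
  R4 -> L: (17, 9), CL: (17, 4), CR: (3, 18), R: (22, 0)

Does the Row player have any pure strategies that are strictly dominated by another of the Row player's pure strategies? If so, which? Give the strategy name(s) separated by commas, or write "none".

Nothing dominates R1: R2 at CL (20=20); R3 at CL (20>11); R4 at CL (20>17).
R2 is not dominated — it holds its own against R1 at L (6>5); R3 at CL (20>11); R4 at CL (20>17).
R3 is not dominated — it holds its own against R1 at L (14>5); R2 at L (14>6); R4 at CR (17>3).
R4: no other strategy beats it everywhere (R1 at L (17>5); R2 at L (17>6); R3 at L (17>14)).

none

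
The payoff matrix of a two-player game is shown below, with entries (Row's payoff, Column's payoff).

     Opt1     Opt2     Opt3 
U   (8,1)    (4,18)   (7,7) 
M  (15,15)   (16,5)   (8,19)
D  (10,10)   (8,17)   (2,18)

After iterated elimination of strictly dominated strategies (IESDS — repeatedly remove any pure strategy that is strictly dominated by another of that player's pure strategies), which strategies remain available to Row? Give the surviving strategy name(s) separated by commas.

For Row, M strictly dominates U on the remaining columns (Opt1: 15>8, Opt2: 16>4, Opt3: 8>7); eliminate U.
For Row, M strictly dominates D on the remaining columns (Opt1: 15>10, Opt2: 16>8, Opt3: 8>2); eliminate D.
Column Opt1 is eliminated: Opt3 beats it against every remaining row (M: 19>15).
Column's strategy Opt2 is strictly dominated by Opt3 (M: 19>5) and is removed.
Among the remaining strategies, none is strictly dominated by another pure strategy of the same player, so the elimination stops.
Surviving strategies — Row: {M}; Column: {Opt3}.

M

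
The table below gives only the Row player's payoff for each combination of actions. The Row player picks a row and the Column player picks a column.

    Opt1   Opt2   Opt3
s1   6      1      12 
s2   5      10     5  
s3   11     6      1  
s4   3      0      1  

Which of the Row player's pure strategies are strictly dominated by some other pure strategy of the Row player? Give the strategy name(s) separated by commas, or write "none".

s1: no other strategy beats it everywhere (s2 at Opt1 (6>5); s3 at Opt3 (12>1); s4 at Opt1 (6>3)).
Nothing dominates s2: s1 at Opt2 (10>1); s3 at Opt2 (10>6); s4 at Opt1 (5>3).
s3 is not dominated — it holds its own against s1 at Opt1 (11>6); s2 at Opt1 (11>5); s4 at Opt1 (11>3).
s1 strictly dominates s4 — Opt1: 6>3, Opt2: 1>0, Opt3: 12>1.

s4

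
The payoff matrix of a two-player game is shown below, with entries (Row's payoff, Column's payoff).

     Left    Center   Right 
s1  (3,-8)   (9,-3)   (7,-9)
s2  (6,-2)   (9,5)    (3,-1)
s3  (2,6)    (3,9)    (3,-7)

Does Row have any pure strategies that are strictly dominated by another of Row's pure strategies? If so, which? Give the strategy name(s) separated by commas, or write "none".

s3

s1 is not dominated — it holds its own against s2 at Center (9=9); s3 at Left (3>2).
Nothing dominates s2: s1 at Left (6>3); s3 at Left (6>2).
s1 strictly dominates s3 — Left: 3>2, Center: 9>3, Right: 7>3.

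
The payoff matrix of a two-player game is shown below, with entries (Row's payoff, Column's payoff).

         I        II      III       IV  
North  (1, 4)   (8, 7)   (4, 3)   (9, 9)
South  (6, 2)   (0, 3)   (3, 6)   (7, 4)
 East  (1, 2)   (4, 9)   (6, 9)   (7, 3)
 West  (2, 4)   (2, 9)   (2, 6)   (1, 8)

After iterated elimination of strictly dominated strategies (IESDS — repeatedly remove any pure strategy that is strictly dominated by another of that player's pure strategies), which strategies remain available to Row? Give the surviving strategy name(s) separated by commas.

North, East

Column I is eliminated: II beats it against every remaining row (North: 7>4, South: 3>2, East: 9>2, West: 9>4).
Row South is eliminated: North beats it against every remaining column (II: 8>0, III: 4>3, IV: 9>7).
For Row, North strictly dominates West on the remaining columns (II: 8>2, III: 4>2, IV: 9>1); eliminate West.
Among the remaining strategies, none is strictly dominated by another pure strategy of the same player, so the elimination stops.
Surviving strategies — Row: {North, East}; Column: {II, III, IV}.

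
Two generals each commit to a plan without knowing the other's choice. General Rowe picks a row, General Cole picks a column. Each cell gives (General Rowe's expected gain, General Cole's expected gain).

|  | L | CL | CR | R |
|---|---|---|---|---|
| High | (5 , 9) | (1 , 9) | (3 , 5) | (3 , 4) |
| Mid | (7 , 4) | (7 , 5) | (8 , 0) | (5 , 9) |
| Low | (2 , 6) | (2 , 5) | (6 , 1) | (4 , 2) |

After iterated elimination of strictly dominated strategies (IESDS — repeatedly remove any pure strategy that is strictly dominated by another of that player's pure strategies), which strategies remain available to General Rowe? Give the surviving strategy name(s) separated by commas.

General Rowe's strategy High is strictly dominated by Mid (L: 7>5, CL: 7>1, CR: 8>3, R: 5>3) and is removed.
Row Low is eliminated: Mid beats it against every remaining column (L: 7>2, CL: 7>2, CR: 8>6, R: 5>4).
For General Cole, CL strictly dominates L on the remaining rows (Mid: 5>4); eliminate L.
For General Cole, R strictly dominates CL on the remaining rows (Mid: 9>5); eliminate CL.
General Cole's strategy CR is strictly dominated by R (Mid: 9>0) and is removed.
Among the remaining strategies, none is strictly dominated by another pure strategy of the same player, so the elimination stops.
Surviving strategies — General Rowe: {Mid}; General Cole: {R}.

Mid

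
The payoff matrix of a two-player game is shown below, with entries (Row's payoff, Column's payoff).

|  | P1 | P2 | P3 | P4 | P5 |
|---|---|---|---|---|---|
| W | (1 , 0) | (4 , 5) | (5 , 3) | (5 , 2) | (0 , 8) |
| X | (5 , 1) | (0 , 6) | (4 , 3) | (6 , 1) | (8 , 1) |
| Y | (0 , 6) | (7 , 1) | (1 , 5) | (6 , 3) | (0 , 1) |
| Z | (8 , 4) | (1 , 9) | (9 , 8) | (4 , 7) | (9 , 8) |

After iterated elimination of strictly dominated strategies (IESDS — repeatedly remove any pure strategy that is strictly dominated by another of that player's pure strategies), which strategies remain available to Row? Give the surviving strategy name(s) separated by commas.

For Column, P3 strictly dominates P4 on the remaining rows (W: 3>2, X: 3>1, Y: 5>3, Z: 8>7); eliminate P4.
For Row, Z strictly dominates X on the remaining columns (P1: 8>5, P2: 1>0, P3: 9>4, P5: 9>8); eliminate X.
Among the remaining strategies, none is strictly dominated by another pure strategy of the same player, so the elimination stops.
Surviving strategies — Row: {W, Y, Z}; Column: {P1, P2, P3, P5}.

W, Y, Z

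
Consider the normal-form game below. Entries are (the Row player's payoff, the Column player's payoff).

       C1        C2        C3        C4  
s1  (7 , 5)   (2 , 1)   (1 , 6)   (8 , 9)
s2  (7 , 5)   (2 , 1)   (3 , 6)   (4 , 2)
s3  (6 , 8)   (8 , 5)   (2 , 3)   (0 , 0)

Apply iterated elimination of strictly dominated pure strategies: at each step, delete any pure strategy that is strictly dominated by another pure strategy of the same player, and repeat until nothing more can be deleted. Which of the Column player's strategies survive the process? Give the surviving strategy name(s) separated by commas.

C3, C4

The Column player's strategy C2 is strictly dominated by C1 (s1: 5>1, s2: 5>1, s3: 8>5) and is removed.
For the Row player, s2 strictly dominates s3 on the remaining columns (C1: 7>6, C3: 3>2, C4: 4>0); eliminate s3.
Column C1 is eliminated: C3 beats it against every remaining row (s1: 6>5, s2: 6>5).
Among the remaining strategies, none is strictly dominated by another pure strategy of the same player, so the elimination stops.
Surviving strategies — the Row player: {s1, s2}; the Column player: {C3, C4}.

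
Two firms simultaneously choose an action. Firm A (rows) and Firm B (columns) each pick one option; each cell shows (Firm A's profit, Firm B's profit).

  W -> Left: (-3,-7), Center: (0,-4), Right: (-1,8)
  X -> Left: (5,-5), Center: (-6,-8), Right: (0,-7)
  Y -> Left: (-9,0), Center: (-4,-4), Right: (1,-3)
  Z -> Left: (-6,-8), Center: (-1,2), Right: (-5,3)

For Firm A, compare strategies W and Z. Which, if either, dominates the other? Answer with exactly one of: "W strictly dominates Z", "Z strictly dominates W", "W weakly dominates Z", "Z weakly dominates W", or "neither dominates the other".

Compare W to Z across each choice by Firm B: Left: -3>-6, Center: 0>-1, Right: -1>-5.
Every comparison favours W, so W strictly dominates Z.

W strictly dominates Z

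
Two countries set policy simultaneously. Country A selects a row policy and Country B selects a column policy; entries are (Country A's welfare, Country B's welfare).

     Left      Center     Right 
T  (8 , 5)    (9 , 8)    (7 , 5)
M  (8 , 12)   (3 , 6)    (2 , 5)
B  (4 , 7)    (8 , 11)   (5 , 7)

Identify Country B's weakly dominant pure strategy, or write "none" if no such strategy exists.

Left fails to dominate Center at T (5<8).
Center fails to dominate Left at M (6<12).
Right fails to dominate Left at M (5<12).
No single strategy dominates all the others.

none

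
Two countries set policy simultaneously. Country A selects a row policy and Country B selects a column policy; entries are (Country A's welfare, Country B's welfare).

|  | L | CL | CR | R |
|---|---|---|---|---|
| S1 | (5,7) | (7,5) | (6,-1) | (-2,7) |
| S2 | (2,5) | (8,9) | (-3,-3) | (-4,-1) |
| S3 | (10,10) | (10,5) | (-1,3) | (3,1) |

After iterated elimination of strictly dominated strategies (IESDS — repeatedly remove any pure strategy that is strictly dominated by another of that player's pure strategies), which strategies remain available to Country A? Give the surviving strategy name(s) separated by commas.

Country A's strategy S2 is strictly dominated by S3 (L: 10>2, CL: 10>8, CR: -1>-3, R: 3>-4) and is removed.
Column CL is eliminated: L beats it against every remaining row (S1: 7>5, S3: 10>5).
Column CR is eliminated: L beats it against every remaining row (S1: 7>-1, S3: 10>3).
For Country A, S3 strictly dominates S1 on the remaining columns (L: 10>5, R: 3>-2); eliminate S1.
Column R is eliminated: L beats it against every remaining row (S3: 10>1).
Among the remaining strategies, none is strictly dominated by another pure strategy of the same player, so the elimination stops.
Surviving strategies — Country A: {S3}; Country B: {L}.

S3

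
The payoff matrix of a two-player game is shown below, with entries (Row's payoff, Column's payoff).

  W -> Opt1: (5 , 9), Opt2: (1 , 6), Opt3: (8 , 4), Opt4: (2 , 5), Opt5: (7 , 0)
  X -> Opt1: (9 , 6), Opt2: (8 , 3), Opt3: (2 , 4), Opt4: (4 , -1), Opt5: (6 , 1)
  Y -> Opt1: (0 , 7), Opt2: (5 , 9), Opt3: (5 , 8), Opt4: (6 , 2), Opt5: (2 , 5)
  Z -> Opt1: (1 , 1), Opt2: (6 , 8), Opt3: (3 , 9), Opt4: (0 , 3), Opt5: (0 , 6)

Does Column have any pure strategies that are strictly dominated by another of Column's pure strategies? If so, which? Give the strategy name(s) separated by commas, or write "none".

Opt4, Opt5

Opt1: no other strategy beats it everywhere (Opt2 at W (9>6); Opt3 at W (9>4); Opt4 at W (9>5); Opt5 at W (9>0)).
Opt2 is not dominated — it holds its own against Opt1 at Y (9>7); Opt3 at W (6>4); Opt4 at W (6>5); Opt5 at W (6>0).
Opt3 is not dominated — it holds its own against Opt1 at Y (8>7); Opt2 at X (4>3); Opt4 at X (4>-1); Opt5 at W (4>0).
Opt2 strictly dominates Opt4 — W: 6>5, X: 3>-1, Y: 9>2, Z: 8>3.
Opt2 strictly dominates Opt5 — W: 6>0, X: 3>1, Y: 9>5, Z: 8>6.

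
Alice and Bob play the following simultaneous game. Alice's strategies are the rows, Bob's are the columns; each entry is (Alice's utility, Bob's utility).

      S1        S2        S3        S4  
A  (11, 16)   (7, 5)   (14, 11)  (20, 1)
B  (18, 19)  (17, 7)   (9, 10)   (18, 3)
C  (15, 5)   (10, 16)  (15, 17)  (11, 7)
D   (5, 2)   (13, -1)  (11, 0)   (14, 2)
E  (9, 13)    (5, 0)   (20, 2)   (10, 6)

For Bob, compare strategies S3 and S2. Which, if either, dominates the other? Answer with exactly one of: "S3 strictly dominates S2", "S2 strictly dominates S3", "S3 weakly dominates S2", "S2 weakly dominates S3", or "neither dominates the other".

S3 strictly dominates S2

Compare S3 to S2 across each opponent action: A: 11>5, B: 10>7, C: 17>16, D: 0>-1, E: 2>0.
S3 gives a strictly higher payoff against each opponent action, so S3 strictly dominates S2.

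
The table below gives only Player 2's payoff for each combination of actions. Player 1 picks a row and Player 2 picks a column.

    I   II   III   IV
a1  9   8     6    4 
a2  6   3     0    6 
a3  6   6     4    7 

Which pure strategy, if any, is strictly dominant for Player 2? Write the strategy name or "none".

I fails to dominate II at a3 (6=6).
II fails to dominate I at a1 (8<9).
III fails to dominate I at a1 (6<9).
IV fails to dominate I at a1 (4<9).
No single strategy dominates all the others.

none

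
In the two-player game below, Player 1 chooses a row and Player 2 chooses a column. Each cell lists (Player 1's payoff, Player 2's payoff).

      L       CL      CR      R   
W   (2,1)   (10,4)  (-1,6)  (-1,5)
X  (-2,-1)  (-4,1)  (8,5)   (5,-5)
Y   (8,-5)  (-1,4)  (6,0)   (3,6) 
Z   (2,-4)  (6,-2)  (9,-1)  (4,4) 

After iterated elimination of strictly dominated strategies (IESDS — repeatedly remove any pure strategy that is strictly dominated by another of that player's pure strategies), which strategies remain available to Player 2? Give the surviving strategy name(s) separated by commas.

CR, R

Column L is eliminated: CL beats it against every remaining row (W: 4>1, X: 1>-1, Y: 4>-5, Z: -2>-4).
For Player 1, Z strictly dominates Y on the remaining columns (CL: 6>-1, CR: 9>6, R: 4>3); eliminate Y.
Player 2's strategy CL is strictly dominated by CR (W: 6>4, X: 5>1, Z: -1>-2) and is removed.
Player 1's strategy W is strictly dominated by X (CR: 8>-1, R: 5>-1) and is removed.
Among the remaining strategies, none is strictly dominated by another pure strategy of the same player, so the elimination stops.
Surviving strategies — Player 1: {X, Z}; Player 2: {CR, R}.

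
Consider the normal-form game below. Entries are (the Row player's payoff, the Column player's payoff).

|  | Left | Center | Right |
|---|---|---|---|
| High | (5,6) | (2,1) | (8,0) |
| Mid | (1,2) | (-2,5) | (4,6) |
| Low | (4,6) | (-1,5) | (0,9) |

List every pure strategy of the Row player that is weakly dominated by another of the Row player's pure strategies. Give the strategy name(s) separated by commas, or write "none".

High is not dominated — it holds its own against Mid at Left (5>1); Low at Left (5>4).
High weakly dominates Mid — Left: 5>1, Center: 2>-2, Right: 8>4.
Low: dominated, since High does at least as well everywhere (Left: 5>4, Center: 2>-1, Right: 8>0).

Mid, Low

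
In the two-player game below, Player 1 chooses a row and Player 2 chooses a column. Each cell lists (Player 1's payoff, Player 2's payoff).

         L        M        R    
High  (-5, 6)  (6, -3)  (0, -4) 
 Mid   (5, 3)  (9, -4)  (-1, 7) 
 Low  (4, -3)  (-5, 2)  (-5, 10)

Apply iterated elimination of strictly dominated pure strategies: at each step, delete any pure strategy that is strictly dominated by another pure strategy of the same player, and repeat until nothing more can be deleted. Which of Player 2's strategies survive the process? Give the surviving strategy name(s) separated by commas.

L, R

Player 1's strategy Low is strictly dominated by Mid (L: 5>4, M: 9>-5, R: -1>-5) and is removed.
Column M is eliminated: L beats it against every remaining row (High: 6>-3, Mid: 3>-4).
Among the remaining strategies, none is strictly dominated by another pure strategy of the same player, so the elimination stops.
Surviving strategies — Player 1: {High, Mid}; Player 2: {L, R}.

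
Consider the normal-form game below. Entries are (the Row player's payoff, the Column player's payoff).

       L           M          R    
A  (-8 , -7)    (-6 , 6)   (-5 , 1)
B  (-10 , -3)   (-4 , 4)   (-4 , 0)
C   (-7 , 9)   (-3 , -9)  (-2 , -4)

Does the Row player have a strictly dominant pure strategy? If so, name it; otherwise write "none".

C

C vs A: L: -7>-8, M: -3>-6, R: -2>-5.
C vs B: L: -7>-10, M: -3>-4, R: -2>-4.
C strictly beats every other strategy against every opponent action, so it is strictly dominant.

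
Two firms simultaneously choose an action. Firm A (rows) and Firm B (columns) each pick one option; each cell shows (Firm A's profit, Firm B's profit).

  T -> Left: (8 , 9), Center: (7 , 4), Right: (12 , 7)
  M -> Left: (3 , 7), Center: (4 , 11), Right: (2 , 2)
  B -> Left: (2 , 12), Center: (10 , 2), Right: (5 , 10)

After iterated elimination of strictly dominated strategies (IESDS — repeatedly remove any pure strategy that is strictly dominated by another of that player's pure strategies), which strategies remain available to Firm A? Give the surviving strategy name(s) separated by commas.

Firm A's strategy M is strictly dominated by T (Left: 8>3, Center: 7>4, Right: 12>2) and is removed.
For Firm B, Left strictly dominates Center on the remaining rows (T: 9>4, B: 12>2); eliminate Center.
For Firm A, T strictly dominates B on the remaining columns (Left: 8>2, Right: 12>5); eliminate B.
Column Right is eliminated: Left beats it against every remaining row (T: 9>7).
Among the remaining strategies, none is strictly dominated by another pure strategy of the same player, so the elimination stops.
Surviving strategies — Firm A: {T}; Firm B: {Left}.

T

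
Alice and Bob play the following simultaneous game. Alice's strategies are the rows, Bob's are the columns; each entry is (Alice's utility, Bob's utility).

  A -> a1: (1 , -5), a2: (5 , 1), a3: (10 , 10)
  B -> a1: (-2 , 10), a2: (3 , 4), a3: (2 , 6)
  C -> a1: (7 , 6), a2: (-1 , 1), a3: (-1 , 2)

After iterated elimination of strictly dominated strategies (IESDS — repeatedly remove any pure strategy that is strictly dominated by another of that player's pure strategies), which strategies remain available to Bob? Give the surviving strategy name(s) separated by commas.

Row B is eliminated: A beats it against every remaining column (a1: 1>-2, a2: 5>3, a3: 10>2).
Bob's strategy a2 is strictly dominated by a3 (A: 10>1, C: 2>1) and is removed.
Among the remaining strategies, none is strictly dominated by another pure strategy of the same player, so the elimination stops.
Surviving strategies — Alice: {A, C}; Bob: {a1, a3}.

a1, a3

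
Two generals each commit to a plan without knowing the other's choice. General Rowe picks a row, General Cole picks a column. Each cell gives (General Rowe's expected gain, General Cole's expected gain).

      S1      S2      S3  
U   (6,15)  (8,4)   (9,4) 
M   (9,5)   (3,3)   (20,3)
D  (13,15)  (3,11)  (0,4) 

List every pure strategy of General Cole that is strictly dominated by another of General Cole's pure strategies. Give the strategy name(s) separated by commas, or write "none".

S1: no other strategy beats it everywhere (S2 at U (15>4); S3 at U (15>4)).
S1 strictly dominates S2 — U: 15>4, M: 5>3, D: 15>11.
S1 strictly dominates S3 — U: 15>4, M: 5>3, D: 15>4.

S2, S3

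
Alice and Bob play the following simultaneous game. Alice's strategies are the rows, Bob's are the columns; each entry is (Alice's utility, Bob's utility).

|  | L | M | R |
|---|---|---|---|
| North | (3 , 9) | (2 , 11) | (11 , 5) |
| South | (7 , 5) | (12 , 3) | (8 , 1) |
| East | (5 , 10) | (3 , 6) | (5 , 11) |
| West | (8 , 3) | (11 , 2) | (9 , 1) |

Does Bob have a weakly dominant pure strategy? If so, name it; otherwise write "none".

none

L fails to dominate M at North (9<11).
M fails to dominate L at South (3<5).
R fails to dominate L at North (5<9).
No single strategy dominates all the others.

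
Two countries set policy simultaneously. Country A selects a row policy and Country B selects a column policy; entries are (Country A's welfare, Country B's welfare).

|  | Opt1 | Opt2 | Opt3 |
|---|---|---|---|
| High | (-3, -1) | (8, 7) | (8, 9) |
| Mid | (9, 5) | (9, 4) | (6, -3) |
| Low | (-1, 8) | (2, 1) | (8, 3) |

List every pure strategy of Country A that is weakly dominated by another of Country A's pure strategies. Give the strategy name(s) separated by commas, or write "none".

none

High: no other strategy beats it everywhere (Mid at Opt3 (8>6); Low at Opt2 (8>2)).
Mid: no other strategy beats it everywhere (High at Opt1 (9>-3); Low at Opt1 (9>-1)).
Nothing dominates Low: High at Opt1 (-1>-3); Mid at Opt3 (8>6).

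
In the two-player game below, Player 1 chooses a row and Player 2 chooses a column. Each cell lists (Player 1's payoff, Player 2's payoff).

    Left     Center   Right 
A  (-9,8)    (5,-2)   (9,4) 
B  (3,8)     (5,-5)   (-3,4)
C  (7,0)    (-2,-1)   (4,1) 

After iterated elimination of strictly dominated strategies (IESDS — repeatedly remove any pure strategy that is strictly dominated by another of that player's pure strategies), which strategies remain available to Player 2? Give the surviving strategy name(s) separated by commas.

Left, Right

Column Center is eliminated: Left beats it against every remaining row (A: 8>-2, B: 8>-5, C: 0>-1).
Player 1's strategy B is strictly dominated by C (Left: 7>3, Right: 4>-3) and is removed.
Among the remaining strategies, none is strictly dominated by another pure strategy of the same player, so the elimination stops.
Surviving strategies — Player 1: {A, C}; Player 2: {Left, Right}.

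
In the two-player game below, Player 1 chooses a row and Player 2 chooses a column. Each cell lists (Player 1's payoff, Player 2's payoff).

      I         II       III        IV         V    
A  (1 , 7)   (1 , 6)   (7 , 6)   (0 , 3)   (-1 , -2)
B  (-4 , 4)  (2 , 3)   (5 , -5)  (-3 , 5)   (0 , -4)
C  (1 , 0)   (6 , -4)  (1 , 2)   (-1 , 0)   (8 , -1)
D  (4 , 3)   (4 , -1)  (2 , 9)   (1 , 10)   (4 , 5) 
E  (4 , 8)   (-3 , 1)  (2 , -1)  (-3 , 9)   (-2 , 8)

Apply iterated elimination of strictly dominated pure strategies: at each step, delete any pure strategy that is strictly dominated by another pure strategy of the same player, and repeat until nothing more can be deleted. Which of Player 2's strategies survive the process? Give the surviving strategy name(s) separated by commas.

Column II is eliminated: I beats it against every remaining row (A: 7>6, B: 4>3, C: 0>-4, D: 3>-1, E: 8>1).
Player 2's strategy V is strictly dominated by IV (A: 3>-2, B: 5>-4, C: 0>-1, D: 10>5, E: 9>8) and is removed.
Player 1's strategy B is strictly dominated by A (I: 1>-4, III: 7>5, IV: 0>-3) and is removed.
Row C is eliminated: D beats it against every remaining column (I: 4>1, III: 2>1, IV: 1>-1).
Among the remaining strategies, none is strictly dominated by another pure strategy of the same player, so the elimination stops.
Surviving strategies — Player 1: {A, D, E}; Player 2: {I, III, IV}.

I, III, IV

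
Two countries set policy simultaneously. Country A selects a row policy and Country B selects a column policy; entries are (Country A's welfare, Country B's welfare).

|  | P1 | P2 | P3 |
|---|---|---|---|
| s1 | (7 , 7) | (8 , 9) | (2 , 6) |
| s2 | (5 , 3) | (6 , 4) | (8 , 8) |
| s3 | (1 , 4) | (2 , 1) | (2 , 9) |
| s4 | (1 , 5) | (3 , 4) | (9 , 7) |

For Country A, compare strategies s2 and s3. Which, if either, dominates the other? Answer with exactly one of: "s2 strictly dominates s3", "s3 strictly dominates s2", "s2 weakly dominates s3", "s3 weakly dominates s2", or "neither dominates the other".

s2's payoffs vs s3's, by Country B's action — P1: 5>1, P2: 6>2, P3: 8>2.
s2 gives a strictly higher payoff against every action of Country B, so s2 strictly dominates s3.

s2 strictly dominates s3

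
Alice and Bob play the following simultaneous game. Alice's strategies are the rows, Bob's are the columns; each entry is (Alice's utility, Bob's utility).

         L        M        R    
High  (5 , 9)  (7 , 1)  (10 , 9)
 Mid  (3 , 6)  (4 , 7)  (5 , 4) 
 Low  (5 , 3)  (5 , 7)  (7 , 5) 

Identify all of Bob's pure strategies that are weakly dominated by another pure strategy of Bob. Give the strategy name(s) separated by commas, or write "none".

L is not dominated — it holds its own against M at High (9>1); R at Mid (6>4).
Nothing dominates M: L at Mid (7>6); R at Mid (7>4).
R: no other strategy beats it everywhere (L at Low (5>3); M at High (9>1)).

none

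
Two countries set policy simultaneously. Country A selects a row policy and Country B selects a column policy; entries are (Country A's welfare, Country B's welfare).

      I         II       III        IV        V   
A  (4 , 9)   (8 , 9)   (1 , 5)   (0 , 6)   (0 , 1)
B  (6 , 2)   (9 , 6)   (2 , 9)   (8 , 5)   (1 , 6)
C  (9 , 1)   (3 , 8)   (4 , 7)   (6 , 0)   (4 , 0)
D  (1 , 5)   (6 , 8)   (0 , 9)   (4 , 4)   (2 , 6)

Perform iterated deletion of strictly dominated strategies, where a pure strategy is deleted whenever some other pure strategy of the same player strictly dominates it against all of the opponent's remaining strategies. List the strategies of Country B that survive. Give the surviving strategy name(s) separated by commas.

II, III

For Country A, B strictly dominates A on the remaining columns (I: 6>4, II: 9>8, III: 2>1, IV: 8>0, V: 1>0); eliminate A.
Column I is eliminated: II beats it against every remaining row (B: 6>2, C: 8>1, D: 8>5).
For Country B, II strictly dominates IV on the remaining rows (B: 6>5, C: 8>0, D: 8>4); eliminate IV.
For Country B, III strictly dominates V on the remaining rows (B: 9>6, C: 7>0, D: 9>6); eliminate V.
For Country A, B strictly dominates D on the remaining columns (II: 9>6, III: 2>0); eliminate D.
Among the remaining strategies, none is strictly dominated by another pure strategy of the same player, so the elimination stops.
Surviving strategies — Country A: {B, C}; Country B: {II, III}.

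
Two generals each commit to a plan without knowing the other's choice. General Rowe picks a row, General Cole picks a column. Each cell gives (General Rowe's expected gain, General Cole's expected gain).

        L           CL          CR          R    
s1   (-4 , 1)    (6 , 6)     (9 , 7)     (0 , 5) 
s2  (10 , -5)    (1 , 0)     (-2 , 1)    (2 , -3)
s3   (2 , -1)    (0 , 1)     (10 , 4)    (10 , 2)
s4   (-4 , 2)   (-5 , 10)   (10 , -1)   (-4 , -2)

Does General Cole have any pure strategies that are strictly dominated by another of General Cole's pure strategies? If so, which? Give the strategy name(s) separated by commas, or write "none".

CL strictly dominates L — s1: 6>1, s2: 0>-5, s3: 1>-1, s4: 10>2.
Nothing dominates CL: L at s1 (6>1); CR at s4 (10>-1); R at s1 (6>5).
Nothing dominates CR: L at s1 (7>1); CL at s1 (7>6); R at s1 (7>5).
CR strictly dominates R — s1: 7>5, s2: 1>-3, s3: 4>2, s4: -1>-2.

L, R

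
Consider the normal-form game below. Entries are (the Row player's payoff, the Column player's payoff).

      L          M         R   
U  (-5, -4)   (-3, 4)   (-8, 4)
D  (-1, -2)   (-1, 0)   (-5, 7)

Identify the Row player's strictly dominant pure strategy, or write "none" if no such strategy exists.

D vs U: L: -1>-5, M: -1>-3, R: -5>-8.
D strictly beats every other strategy against every opponent action, so it is strictly dominant.

D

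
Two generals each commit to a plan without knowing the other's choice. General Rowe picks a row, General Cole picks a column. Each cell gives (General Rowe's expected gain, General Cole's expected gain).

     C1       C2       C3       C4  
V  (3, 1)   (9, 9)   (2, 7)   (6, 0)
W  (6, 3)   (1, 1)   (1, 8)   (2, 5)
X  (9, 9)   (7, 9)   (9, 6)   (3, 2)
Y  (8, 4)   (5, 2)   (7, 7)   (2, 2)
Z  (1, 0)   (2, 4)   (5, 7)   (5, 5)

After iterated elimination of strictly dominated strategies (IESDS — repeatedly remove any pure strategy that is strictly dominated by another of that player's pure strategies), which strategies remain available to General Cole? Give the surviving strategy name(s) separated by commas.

C1, C2

General Rowe's strategy W is strictly dominated by X (C1: 9>6, C2: 7>1, C3: 9>1, C4: 3>2) and is removed.
Row Y is eliminated: X beats it against every remaining column (C1: 9>8, C2: 7>5, C3: 9>7, C4: 3>2).
General Cole's strategy C4 is strictly dominated by C3 (V: 7>0, X: 6>2, Z: 7>5) and is removed.
Row Z is eliminated: X beats it against every remaining column (C1: 9>1, C2: 7>2, C3: 9>5).
General Cole's strategy C3 is strictly dominated by C2 (V: 9>7, X: 9>6) and is removed.
Among the remaining strategies, none is strictly dominated by another pure strategy of the same player, so the elimination stops.
Surviving strategies — General Rowe: {V, X}; General Cole: {C1, C2}.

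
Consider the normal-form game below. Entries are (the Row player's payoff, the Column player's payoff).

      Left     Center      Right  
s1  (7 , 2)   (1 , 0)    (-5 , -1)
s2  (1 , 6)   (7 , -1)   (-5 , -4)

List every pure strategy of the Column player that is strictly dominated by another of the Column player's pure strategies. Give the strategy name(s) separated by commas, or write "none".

Center, Right

Nothing dominates Left: Center at s1 (2>0); Right at s1 (2>-1).
Center is strictly dominated by Left (s1: 2>0, s2: 6>-1).
Right: dominated, since Left does at least as well everywhere (s1: 2>-1, s2: 6>-4).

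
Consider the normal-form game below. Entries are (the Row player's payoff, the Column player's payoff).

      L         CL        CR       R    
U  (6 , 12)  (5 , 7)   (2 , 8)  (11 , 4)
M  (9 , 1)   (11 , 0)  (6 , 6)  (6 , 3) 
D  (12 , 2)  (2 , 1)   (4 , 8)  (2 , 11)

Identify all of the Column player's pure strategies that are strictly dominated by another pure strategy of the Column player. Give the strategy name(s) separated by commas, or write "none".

CL

Nothing dominates L: CL at U (12>7); CR at U (12>8); R at U (12>4).
CL: dominated, since L does at least as well everywhere (U: 12>7, M: 1>0, D: 2>1).
CR: no other strategy beats it everywhere (L at M (6>1); CL at U (8>7); R at U (8>4)).
R is not dominated — it holds its own against L at M (3>1); CL at M (3>0); CR at D (11>8).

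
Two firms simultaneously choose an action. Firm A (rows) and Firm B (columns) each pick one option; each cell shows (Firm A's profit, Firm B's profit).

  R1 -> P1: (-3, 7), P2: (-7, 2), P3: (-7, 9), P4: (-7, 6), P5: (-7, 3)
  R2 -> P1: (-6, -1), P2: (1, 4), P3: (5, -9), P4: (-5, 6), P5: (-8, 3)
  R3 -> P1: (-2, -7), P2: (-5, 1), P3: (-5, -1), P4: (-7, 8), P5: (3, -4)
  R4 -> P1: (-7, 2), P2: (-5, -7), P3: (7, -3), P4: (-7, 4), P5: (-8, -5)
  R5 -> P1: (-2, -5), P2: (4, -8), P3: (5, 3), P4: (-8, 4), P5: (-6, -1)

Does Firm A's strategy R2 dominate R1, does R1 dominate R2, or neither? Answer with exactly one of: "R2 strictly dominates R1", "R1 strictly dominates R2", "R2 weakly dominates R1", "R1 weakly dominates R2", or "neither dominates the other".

Compare R2 to R1 across each opponent action: P1: -6<-3, P2: 1>-7, P3: 5>-7, P4: -5>-7, P5: -8<-7.
R2 does better at P2, P3, P4 but worse at P1, P5; neither strategy dominates the other.

neither dominates the other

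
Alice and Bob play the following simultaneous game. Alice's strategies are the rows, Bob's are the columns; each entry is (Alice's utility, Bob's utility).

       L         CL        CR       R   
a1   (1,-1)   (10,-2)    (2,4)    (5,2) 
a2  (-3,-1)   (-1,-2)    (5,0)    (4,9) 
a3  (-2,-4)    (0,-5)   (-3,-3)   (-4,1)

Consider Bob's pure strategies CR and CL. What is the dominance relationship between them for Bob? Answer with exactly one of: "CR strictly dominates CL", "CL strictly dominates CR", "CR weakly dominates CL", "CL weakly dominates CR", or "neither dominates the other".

Compare CR to CL across each choice by Alice: a1: 4>-2, a2: 0>-2, a3: -3>-5.
CR gives a strictly higher payoff against each choice by Alice, so CR strictly dominates CL.

CR strictly dominates CL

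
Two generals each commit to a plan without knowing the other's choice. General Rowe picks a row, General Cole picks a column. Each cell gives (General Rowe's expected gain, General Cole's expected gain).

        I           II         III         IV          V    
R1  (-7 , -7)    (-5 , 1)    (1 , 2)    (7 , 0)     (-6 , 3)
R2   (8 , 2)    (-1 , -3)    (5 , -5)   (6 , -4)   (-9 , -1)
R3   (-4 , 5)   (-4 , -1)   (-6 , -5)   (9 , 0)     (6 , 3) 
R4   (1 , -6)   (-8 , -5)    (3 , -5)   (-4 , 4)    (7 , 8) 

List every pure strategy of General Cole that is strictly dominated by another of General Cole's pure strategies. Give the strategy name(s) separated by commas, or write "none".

II, III, IV

Nothing dominates I: II at R2 (2>-3); III at R2 (2>-5); IV at R2 (2>-4); V at R2 (2>-1).
II is strictly dominated by V (R1: 3>1, R2: -1>-3, R3: 3>-1, R4: 8>-5).
III: dominated, since V does at least as well everywhere (R1: 3>2, R2: -1>-5, R3: 3>-5, R4: 8>-5).
V strictly dominates IV — R1: 3>0, R2: -1>-4, R3: 3>0, R4: 8>4.
V: no other strategy beats it everywhere (I at R1 (3>-7); II at R1 (3>1); III at R1 (3>2); IV at R1 (3>0)).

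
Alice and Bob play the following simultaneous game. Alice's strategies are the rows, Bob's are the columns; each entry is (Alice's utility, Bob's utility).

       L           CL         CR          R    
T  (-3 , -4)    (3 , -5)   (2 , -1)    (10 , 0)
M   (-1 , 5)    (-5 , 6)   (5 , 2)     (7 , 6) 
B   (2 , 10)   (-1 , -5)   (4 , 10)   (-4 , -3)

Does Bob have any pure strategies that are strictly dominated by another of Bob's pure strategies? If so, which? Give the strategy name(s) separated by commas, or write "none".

none

L: no other strategy beats it everywhere (CL at T (-4>-5); CR at M (5>2); R at B (10>-3)).
Nothing dominates CL: L at M (6>5); CR at M (6>2); R at M (6=6).
CR is not dominated — it holds its own against L at T (-1>-4); CL at T (-1>-5); R at B (10>-3).
R: no other strategy beats it everywhere (L at T (0>-4); CL at T (0>-5); CR at T (0>-1)).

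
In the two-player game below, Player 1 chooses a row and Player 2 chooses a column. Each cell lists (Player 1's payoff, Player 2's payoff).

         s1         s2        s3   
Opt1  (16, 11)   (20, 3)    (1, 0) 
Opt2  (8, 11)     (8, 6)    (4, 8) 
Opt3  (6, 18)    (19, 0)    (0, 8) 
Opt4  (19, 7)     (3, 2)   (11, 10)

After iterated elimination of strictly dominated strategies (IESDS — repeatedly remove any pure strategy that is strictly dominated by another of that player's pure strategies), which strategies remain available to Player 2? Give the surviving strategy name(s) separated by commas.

Player 1's strategy Opt3 is strictly dominated by Opt1 (s1: 16>6, s2: 20>19, s3: 1>0) and is removed.
For Player 2, s1 strictly dominates s2 on the remaining rows (Opt1: 11>3, Opt2: 11>6, Opt4: 7>2); eliminate s2.
For Player 1, Opt4 strictly dominates Opt1 on the remaining columns (s1: 19>16, s3: 11>1); eliminate Opt1.
Player 1's strategy Opt2 is strictly dominated by Opt4 (s1: 19>8, s3: 11>4) and is removed.
For Player 2, s3 strictly dominates s1 on the remaining rows (Opt4: 10>7); eliminate s1.
Among the remaining strategies, none is strictly dominated by another pure strategy of the same player, so the elimination stops.
Surviving strategies — Player 1: {Opt4}; Player 2: {s3}.

s3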